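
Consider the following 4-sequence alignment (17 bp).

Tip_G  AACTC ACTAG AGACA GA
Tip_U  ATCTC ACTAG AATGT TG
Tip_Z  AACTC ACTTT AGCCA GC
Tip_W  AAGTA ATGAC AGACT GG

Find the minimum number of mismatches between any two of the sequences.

Pairwise Hamming distances:
  Tip_G vs Tip_U: 7
  Tip_G vs Tip_Z: 4
  Tip_G vs Tip_W: 7
  Tip_U vs Tip_Z: 9
  Tip_U vs Tip_W: 10
  Tip_Z vs Tip_W: 9
The smallest is 4, between Tip_G and Tip_Z.

4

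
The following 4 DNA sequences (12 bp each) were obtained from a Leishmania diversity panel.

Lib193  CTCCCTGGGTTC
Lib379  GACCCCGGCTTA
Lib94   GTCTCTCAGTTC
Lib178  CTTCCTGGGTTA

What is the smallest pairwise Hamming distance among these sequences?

Pairwise Hamming distances:
  Lib193 vs Lib379: 5
  Lib193 vs Lib94: 4
  Lib193 vs Lib178: 2
  Lib379 vs Lib94: 7
  Lib379 vs Lib178: 5
  Lib94 vs Lib178: 6
The smallest is 2, between Lib193 and Lib178.

2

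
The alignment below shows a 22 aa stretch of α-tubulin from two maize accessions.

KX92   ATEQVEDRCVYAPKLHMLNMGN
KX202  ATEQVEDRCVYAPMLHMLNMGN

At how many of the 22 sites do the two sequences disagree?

Differing sites — 14:K/M.
That gives 1 mismatch out of 22 aligned sites, so the Hamming distance is 1.

1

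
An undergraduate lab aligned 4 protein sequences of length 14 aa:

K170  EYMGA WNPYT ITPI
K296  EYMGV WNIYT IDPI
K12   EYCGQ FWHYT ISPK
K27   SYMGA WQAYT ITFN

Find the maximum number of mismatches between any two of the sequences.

Pairwise Hamming distances:
  K170 vs K296: 3
  K170 vs K12: 7
  K170 vs K27: 5
  K296 vs K12: 7
  K296 vs K27: 7
  K12 vs K27: 9
The largest is 9, between K12 and K27.

9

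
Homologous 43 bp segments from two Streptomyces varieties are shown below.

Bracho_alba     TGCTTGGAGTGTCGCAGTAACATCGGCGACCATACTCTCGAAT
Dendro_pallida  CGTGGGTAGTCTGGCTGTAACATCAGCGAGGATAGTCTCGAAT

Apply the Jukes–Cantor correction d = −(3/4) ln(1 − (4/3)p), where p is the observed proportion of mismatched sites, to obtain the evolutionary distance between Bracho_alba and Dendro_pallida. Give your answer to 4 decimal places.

0.3490

Differing sites — 1:T/C; 3:C/T; 4:T/G; 5:T/G; 7:G/T; 11:G/C; 13:C/G; 16:A/T; 25:G/A; 30:C/G; 31:C/G; 35:C/G.
p = 12/43 = 0.279070.
d = −0.75 · ln(1 − (4/3)·0.279070) = −0.75 · ln(0.627907) = −0.75 · (-0.465363) = 0.3490.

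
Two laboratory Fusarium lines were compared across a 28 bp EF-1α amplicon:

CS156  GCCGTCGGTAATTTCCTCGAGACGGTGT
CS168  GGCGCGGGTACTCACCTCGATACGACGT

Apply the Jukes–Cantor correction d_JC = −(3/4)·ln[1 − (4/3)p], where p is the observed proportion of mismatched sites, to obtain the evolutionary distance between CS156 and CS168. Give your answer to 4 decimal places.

0.4197

The sequences differ at positions 2 (C/G), 5 (T/C), 6 (C/G), 11 (A/C), 13 (T/C), 14 (T/A), 21 (G/T), 25 (G/A), 26 (T/C).
p = 9/28 = 0.321429.
d = −0.75 · ln(1 − (4/3)·0.321429) = −0.75 · ln(0.571428) = −0.75 · (-0.559617) = 0.4197.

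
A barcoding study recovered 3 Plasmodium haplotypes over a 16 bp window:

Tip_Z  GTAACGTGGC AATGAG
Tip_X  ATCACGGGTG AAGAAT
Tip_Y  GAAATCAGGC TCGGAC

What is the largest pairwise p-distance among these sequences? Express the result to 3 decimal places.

0.750

Pairwise Hamming distances:
  Tip_Z vs Tip_X: 8
  Tip_Z vs Tip_Y: 8
  Tip_X vs Tip_Y: 12
The largest is 12 mismatches, between Tip_X and Tip_Y; p = 12/16 = 0.750.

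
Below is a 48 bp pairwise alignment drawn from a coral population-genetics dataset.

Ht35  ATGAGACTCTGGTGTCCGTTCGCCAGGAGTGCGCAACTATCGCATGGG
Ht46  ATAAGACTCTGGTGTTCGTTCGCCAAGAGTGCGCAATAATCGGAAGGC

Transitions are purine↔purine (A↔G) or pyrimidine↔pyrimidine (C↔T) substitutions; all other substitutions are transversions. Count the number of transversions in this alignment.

Mismatches occur at site 3 (G/A, transition), site 16 (C/T, transition), site 26 (G/A, transition), site 37 (C/T, transition), site 38 (T/A, transversion), site 43 (C/G, transversion), site 45 (T/A, transversion), site 48 (G/C, transversion).
Of the 8 differences, 4 transitions and 4 transversions, so the answer is 4.

4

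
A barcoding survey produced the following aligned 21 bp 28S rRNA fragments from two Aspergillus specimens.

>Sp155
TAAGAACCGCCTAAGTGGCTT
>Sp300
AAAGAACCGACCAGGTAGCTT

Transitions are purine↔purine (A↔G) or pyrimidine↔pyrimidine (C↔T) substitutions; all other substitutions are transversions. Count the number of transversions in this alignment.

2

Mismatches occur at site 1 (T/A, transversion), site 10 (C/A, transversion), site 12 (T/C, transition), site 14 (A/G, transition), site 17 (G/A, transition).
Of the 5 differences, 3 transitions and 2 transversions, so the answer is 2.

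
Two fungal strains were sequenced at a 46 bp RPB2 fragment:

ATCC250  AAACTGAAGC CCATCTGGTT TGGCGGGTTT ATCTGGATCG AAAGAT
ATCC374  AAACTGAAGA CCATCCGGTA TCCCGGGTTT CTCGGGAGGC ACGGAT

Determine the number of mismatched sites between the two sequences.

12

Differing sites — 10:C/A; 16:T/C; 20:T/A; 22:G/C; 23:G/C; 31:A/C; 34:T/G; 38:T/G; 39:C/G; 40:G/C; 42:A/C; 43:A/G.
That gives 12 mismatches out of 46 aligned sites, so the Hamming distance is 12.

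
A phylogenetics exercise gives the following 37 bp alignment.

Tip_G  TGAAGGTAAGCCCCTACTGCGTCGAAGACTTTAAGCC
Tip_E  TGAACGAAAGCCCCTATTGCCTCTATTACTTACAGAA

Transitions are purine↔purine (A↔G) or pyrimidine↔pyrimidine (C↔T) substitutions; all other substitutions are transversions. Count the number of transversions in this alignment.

The sequences differ at positions 5 (G/C, transversion), 7 (T/A, transversion), 17 (C/T, transition), 21 (G/C, transversion), 24 (G/T, transversion), 26 (A/T, transversion), 27 (G/T, transversion), 32 (T/A, transversion), 33 (A/C, transversion), 36 (C/A, transversion), 37 (C/A, transversion).
Of the 11 differences, 1 transition and 10 transversions, so the answer is 10.

10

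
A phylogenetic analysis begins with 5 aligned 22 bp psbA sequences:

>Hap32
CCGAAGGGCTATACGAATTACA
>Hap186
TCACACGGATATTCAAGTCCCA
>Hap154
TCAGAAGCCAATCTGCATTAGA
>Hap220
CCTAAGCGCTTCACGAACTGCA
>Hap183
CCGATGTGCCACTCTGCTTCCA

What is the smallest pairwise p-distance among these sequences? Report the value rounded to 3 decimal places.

0.273

Pairwise Hamming distances:
  Hap32 vs Hap186: 10
  Hap32 vs Hap154: 10
  Hap32 vs Hap220: 6
  Hap32 vs Hap183: 9
  Hap186 vs Hap154: 13
  Hap186 vs Hap220: 14
  Hap186 vs Hap183: 13
  Hap154 vs Hap220: 15
  Hap154 vs Hap183: 16
  Hap220 vs Hap183: 11
The smallest is 6 mismatches, between Hap32 and Hap220; p = 6/22 = 0.273.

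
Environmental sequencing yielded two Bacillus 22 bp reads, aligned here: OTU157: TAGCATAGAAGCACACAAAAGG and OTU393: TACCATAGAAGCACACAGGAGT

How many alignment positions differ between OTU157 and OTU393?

4

Mismatches occur at site 3 (G↔C), site 18 (A↔G), site 19 (A↔G), site 22 (G↔T).
That gives 4 mismatches out of 22 aligned sites, so the Hamming distance is 4.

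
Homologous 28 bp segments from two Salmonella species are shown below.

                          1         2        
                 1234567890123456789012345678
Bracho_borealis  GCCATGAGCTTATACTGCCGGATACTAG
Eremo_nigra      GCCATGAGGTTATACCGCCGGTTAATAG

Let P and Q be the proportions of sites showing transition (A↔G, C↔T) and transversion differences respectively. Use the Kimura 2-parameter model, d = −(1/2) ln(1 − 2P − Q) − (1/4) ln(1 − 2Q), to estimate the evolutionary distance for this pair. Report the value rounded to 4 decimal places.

0.1586

Mismatches occur at site 9 (C/G, transversion), site 16 (T/C, transition), site 22 (A/T, transversion), site 25 (C/A, transversion).
Of the 4 differences, 1 transition and 3 transversions over 28 sites: P = 1/28 = 0.035714, Q = 3/28 = 0.107143.
d = −0.5·ln(0.821429) − 0.25·ln(0.785714) = −0.5·(-0.196710) − 0.25·(-0.241162) = 0.1586.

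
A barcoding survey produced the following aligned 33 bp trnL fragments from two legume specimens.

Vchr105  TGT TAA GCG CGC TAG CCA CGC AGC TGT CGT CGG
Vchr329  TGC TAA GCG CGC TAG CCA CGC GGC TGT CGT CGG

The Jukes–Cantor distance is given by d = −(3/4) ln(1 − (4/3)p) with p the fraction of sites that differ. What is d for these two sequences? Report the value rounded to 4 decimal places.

0.0632

Mismatches occur at site 3 (T→C), site 22 (A→G).
p = 2/33 = 0.060606.
d = −0.75 · ln(1 − (4/3)·0.060606) = −0.75 · ln(0.919192) = −0.75 · (-0.084260) = 0.0632.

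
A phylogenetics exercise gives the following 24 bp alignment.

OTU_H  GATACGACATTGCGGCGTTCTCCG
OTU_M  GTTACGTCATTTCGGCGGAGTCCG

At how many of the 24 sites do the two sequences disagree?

Mismatches occur at site 2 (A/T), site 7 (A/T), site 12 (G/T), site 18 (T/G), site 19 (T/A), site 20 (C/G).
That gives 6 mismatches out of 24 aligned sites, so the Hamming distance is 6.

6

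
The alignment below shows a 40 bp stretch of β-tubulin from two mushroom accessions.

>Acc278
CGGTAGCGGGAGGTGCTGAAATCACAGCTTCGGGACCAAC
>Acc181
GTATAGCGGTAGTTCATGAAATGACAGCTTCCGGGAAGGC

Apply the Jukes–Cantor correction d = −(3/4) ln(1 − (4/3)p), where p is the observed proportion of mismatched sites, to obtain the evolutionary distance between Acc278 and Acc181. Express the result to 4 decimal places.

0.4715

Mismatches occur at site 1 (C↔G), site 2 (G↔T), site 3 (G↔A), site 10 (G↔T), site 13 (G↔T), site 15 (G↔C), site 16 (C↔A), site 23 (C↔G), site 32 (G↔C), site 35 (A↔G), site 36 (C↔A), site 37 (C↔A), site 38 (A↔G), site 39 (A↔G).
p = 14/40 = 0.350000.
d = −0.75 · ln(1 − (4/3)·0.350000) = −0.75 · ln(0.533333) = −0.75 · (-0.628609) = 0.4715.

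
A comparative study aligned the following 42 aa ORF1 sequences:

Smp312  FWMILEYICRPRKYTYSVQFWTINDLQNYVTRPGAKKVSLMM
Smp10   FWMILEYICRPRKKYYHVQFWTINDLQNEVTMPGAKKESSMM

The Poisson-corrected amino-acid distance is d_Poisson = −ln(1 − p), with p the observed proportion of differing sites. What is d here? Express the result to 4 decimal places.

0.1823

Mismatches occur at site 14 (Y↔K), site 15 (T↔Y), site 17 (S↔H), site 29 (Y↔E), site 32 (R↔M), site 38 (V↔E), site 40 (L↔S).
p = 7/42 = 0.166667.
d = −ln(1 − 0.166667) = −ln(0.833333) = 0.1823.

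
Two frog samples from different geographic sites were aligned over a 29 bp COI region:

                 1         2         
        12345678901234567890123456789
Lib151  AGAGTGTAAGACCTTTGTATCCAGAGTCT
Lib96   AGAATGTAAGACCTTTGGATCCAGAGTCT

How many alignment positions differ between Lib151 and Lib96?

Differing sites — 4:G/A; 18:T/G.
That gives 2 mismatches out of 29 aligned sites, so the Hamming distance is 2.

2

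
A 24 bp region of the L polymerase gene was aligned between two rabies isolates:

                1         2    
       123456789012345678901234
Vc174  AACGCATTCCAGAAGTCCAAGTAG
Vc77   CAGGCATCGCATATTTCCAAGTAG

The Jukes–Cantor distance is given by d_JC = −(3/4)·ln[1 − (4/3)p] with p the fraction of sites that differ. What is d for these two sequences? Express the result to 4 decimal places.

0.3694

The sequences differ at positions 1 (A/C), 3 (C/G), 8 (T/C), 9 (C/G), 12 (G/T), 14 (A/T), 15 (G/T).
p = 7/24 = 0.291667.
d = −0.75 · ln(1 − (4/3)·0.291667) = −0.75 · ln(0.611111) = −0.75 · (-0.492477) = 0.3694.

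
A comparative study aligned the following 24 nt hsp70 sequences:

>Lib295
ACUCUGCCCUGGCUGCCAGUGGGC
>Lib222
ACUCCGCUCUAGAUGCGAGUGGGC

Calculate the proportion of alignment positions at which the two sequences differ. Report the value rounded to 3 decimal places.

Differing sites — 5:U/C; 8:C/U; 11:G/A; 13:C/A; 17:C/G.
There are 5 differences over 24 sites, so p = 5/24 = 0.208.

0.208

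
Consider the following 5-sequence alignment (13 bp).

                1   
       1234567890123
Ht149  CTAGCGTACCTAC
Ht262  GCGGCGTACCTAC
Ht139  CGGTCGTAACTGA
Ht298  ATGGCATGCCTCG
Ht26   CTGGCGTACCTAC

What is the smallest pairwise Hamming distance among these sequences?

1

Pairwise Hamming distances:
  Ht149 vs Ht262: 3
  Ht149 vs Ht139: 6
  Ht149 vs Ht298: 6
  Ht149 vs Ht26: 1
  Ht262 vs Ht139: 6
  Ht262 vs Ht298: 6
  Ht262 vs Ht26: 2
  Ht139 vs Ht298: 8
  Ht139 vs Ht26: 5
  Ht298 vs Ht26: 5
The smallest is 1, between Ht149 and Ht26.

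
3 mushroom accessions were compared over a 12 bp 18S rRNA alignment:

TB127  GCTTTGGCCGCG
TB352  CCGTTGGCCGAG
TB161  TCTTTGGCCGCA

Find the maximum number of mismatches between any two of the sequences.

4

Pairwise Hamming distances:
  TB127 vs TB352: 3
  TB127 vs TB161: 2
  TB352 vs TB161: 4
The largest is 4, between TB352 and TB161.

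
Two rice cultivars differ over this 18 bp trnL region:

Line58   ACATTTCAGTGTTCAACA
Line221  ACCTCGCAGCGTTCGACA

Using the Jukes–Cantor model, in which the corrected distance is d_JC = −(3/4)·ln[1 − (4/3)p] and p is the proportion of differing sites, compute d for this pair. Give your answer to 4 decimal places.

0.3470

Mismatches occur at site 3 (A↔C), site 5 (T↔C), site 6 (T↔G), site 10 (T↔C), site 15 (A↔G).
p = 5/18 = 0.277778.
d = −0.75 · ln(1 − (4/3)·0.277778) = −0.75 · ln(0.629629) = −0.75 · (-0.462625) = 0.3470.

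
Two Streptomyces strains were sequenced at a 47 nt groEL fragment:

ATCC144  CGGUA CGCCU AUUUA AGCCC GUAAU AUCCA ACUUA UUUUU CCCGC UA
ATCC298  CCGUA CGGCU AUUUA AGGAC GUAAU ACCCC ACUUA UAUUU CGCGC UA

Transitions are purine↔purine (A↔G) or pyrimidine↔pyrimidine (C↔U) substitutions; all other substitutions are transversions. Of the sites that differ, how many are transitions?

1

Mismatches occur at site 2 (G→C, transversion), site 8 (C→G, transversion), site 18 (C→G, transversion), site 19 (C→A, transversion), site 27 (U→C, transition), site 30 (A→C, transversion), site 37 (U→A, transversion), site 42 (C→G, transversion).
Of the 8 differences, 1 transition and 7 transversions, so the answer is 1.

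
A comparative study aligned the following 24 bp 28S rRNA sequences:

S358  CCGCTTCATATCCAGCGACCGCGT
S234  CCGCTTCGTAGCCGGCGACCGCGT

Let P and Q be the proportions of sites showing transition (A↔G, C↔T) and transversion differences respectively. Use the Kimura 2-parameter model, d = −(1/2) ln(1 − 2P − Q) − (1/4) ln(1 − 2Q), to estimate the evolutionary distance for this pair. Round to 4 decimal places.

Differing sites — 8:A/G (Ti); 11:T/G (Tv); 14:A/G (Ti).
Of the 3 differences, 2 transitions and 1 transversion over 24 sites: P = 2/24 = 0.083333, Q = 1/24 = 0.041667.
d = −0.5·ln(0.791667) − 0.25·ln(0.916666) = −0.5·(-0.233614) − 0.25·(-0.087012) = 0.1386.

0.1386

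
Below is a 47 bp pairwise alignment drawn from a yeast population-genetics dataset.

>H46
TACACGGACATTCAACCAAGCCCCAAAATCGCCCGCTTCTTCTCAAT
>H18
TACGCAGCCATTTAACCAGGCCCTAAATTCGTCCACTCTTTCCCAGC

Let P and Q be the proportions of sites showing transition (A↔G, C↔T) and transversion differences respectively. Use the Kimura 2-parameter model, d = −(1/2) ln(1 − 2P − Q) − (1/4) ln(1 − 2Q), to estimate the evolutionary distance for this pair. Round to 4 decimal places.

0.4250

The sequences differ at positions 4 (A/G, transition), 6 (G/A, transition), 8 (A/C, transversion), 13 (C/T, transition), 19 (A/G, transition), 24 (C/T, transition), 28 (A/T, transversion), 32 (C/T, transition), 35 (G/A, transition), 38 (T/C, transition), 39 (C/T, transition), 43 (T/C, transition), 46 (A/G, transition), 47 (T/C, transition).
Of the 14 differences, 12 transitions and 2 transversions over 47 sites: P = 12/47 = 0.255319, Q = 2/47 = 0.042553.
d = −0.5·ln(0.446809) − 0.25·ln(0.914894) = −0.5·(-0.805624) − 0.25·(-0.088947) = 0.4250.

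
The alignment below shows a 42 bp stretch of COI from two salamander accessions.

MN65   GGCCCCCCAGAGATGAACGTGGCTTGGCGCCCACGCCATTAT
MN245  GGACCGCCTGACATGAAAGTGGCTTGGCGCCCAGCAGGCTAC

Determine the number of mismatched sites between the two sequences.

12

The sequences differ at positions 3 (C/A), 6 (C/G), 9 (A/T), 12 (G/C), 18 (C/A), 34 (C/G), 35 (G/C), 36 (C/A), 37 (C/G), 38 (A/G), 39 (T/C), 42 (T/C).
That gives 12 mismatches out of 42 aligned sites, so the Hamming distance is 12.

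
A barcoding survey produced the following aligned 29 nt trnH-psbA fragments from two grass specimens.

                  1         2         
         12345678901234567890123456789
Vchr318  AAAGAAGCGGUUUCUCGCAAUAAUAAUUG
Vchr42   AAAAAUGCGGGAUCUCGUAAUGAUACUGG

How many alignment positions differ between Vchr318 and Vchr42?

8

Differing sites — 4:G/A; 6:A/U; 11:U/G; 12:U/A; 18:C/U; 22:A/G; 26:A/C; 28:U/G.
That gives 8 mismatches out of 29 aligned sites, so the Hamming distance is 8.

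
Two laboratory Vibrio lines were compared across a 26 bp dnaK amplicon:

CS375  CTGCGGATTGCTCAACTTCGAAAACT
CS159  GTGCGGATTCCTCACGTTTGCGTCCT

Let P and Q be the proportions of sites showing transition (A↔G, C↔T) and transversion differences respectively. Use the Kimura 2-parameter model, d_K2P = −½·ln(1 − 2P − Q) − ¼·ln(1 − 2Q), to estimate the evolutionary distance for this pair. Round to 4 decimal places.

Mismatches occur at site 1 (C→G, transversion), site 10 (G→C, transversion), site 15 (A→C, transversion), site 16 (C→G, transversion), site 19 (C→T, transition), site 21 (A→C, transversion), site 22 (A→G, transition), site 23 (A→T, transversion), site 24 (A→C, transversion).
Of the 9 differences, 2 transitions and 7 transversions over 26 sites: P = 2/26 = 0.076923, Q = 7/26 = 0.269231.
d = −0.5·ln(0.576923) − 0.25·ln(0.461538) = −0.5·(-0.550046) − 0.25·(-0.773191) = 0.4683.

0.4683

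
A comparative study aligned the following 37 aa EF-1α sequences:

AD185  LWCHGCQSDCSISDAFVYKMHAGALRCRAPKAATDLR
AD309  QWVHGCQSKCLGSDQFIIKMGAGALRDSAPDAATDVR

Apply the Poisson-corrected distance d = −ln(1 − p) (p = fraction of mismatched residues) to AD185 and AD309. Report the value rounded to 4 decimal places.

Mismatches occur at site 1 (L/Q), site 3 (C/V), site 9 (D/K), site 11 (S/L), site 12 (I/G), site 15 (A/Q), site 17 (V/I), site 18 (Y/I), site 21 (H/G), site 27 (C/D), site 28 (R/S), site 31 (K/D), site 36 (L/V).
p = 13/37 = 0.351351.
d = −ln(1 − 0.351351) = −ln(0.648649) = 0.4329.

0.4329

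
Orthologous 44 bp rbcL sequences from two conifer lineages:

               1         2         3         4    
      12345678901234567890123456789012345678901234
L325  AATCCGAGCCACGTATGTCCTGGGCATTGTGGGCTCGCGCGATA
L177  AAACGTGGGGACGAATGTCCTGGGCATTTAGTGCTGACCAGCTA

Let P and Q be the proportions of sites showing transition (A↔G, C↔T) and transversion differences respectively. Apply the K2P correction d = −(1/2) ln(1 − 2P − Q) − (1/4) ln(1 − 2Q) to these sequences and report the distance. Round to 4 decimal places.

The sequences differ at positions 3 (T/A, transversion), 5 (C/G, transversion), 6 (G/T, transversion), 7 (A/G, transition), 9 (C/G, transversion), 10 (C/G, transversion), 14 (T/A, transversion), 29 (G/T, transversion), 30 (T/A, transversion), 32 (G/T, transversion), 36 (C/G, transversion), 37 (G/A, transition), 39 (G/C, transversion), 40 (C/A, transversion), 42 (A/C, transversion).
Of the 15 differences, 2 transitions and 13 transversions over 44 sites: P = 2/44 = 0.045455, Q = 13/44 = 0.295455.
d = −0.5·ln(0.613635) − 0.25·ln(0.409090) = −0.5·(-0.488355) − 0.25·(-0.893820) = 0.4676.

0.4676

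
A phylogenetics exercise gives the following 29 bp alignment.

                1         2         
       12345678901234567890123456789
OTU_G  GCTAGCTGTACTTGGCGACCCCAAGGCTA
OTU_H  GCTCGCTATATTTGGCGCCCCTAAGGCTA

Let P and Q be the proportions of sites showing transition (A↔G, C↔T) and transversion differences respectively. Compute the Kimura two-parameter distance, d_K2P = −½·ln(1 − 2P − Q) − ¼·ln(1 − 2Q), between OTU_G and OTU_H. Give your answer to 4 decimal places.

Mismatches occur at site 4 (A↔C, transversion), site 8 (G↔A, transition), site 11 (C↔T, transition), site 18 (A↔C, transversion), site 22 (C↔T, transition).
Of the 5 differences, 3 transitions and 2 transversions over 29 sites: P = 3/29 = 0.103448, Q = 2/29 = 0.068966.
d = −0.5·ln(0.724138) − 0.25·ln(0.862068) = −0.5·(-0.322773) − 0.25·(-0.148421) = 0.1985.

0.1985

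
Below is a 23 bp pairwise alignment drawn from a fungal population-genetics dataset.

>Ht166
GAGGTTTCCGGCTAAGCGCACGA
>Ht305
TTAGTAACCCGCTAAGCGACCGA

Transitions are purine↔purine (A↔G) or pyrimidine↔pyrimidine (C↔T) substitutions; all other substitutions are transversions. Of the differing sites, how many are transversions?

7

The sequences differ at positions 1 (G/T, transversion), 2 (A/T, transversion), 3 (G/A, transition), 6 (T/A, transversion), 7 (T/A, transversion), 10 (G/C, transversion), 19 (C/A, transversion), 20 (A/C, transversion).
Of the 8 differences, 1 transition and 7 transversions, so the answer is 7.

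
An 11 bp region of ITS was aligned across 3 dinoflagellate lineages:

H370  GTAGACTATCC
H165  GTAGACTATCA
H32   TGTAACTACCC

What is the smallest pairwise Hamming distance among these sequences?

Pairwise Hamming distances:
  H370 vs H165: 1
  H370 vs H32: 5
  H165 vs H32: 6
The smallest is 1, between H370 and H165.

1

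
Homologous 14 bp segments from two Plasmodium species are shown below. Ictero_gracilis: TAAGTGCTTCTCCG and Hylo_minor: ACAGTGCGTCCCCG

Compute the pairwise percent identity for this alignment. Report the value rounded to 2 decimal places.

71.43%

Mismatches occur at site 1 (T/A), site 2 (A/C), site 8 (T/G), site 11 (T/C).
10 of the 14 sites match, so the percent identity is 10/14 × 100 = 71.43%.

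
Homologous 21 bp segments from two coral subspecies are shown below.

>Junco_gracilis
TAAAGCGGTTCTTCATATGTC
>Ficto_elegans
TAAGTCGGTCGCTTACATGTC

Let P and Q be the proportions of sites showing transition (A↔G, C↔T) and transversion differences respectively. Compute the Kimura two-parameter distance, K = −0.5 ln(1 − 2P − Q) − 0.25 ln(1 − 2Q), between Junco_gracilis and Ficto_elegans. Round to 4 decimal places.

Differing sites — 4:A/G (Ti); 5:G/T (Tv); 10:T/C (Ti); 11:C/G (Tv); 12:T/C (Ti); 14:C/T (Ti); 16:T/C (Ti).
Of the 7 differences, 5 transitions and 2 transversions over 21 sites: P = 5/21 = 0.238095, Q = 2/21 = 0.095238.
d = −0.5·ln(0.428572) − 0.25·ln(0.809524) = −0.5·(-0.847297) − 0.25·(-0.211309) = 0.4765.

0.4765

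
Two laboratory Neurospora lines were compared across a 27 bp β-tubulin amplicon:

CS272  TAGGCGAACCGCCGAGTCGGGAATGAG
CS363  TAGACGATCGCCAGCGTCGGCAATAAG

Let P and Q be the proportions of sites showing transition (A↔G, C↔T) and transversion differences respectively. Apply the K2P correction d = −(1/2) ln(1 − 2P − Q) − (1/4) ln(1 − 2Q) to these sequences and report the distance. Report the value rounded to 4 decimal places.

Mismatches occur at site 4 (G→A, transition), site 8 (A→T, transversion), site 10 (C→G, transversion), site 11 (G→C, transversion), site 13 (C→A, transversion), site 15 (A→C, transversion), site 21 (G→C, transversion), site 25 (G→A, transition).
Of the 8 differences, 2 transitions and 6 transversions over 27 sites: P = 2/27 = 0.074074, Q = 6/27 = 0.222222.
d = −0.5·ln(0.629630) − 0.25·ln(0.555556) = −0.5·(-0.462623) − 0.25·(-0.587786) = 0.3783.

0.3783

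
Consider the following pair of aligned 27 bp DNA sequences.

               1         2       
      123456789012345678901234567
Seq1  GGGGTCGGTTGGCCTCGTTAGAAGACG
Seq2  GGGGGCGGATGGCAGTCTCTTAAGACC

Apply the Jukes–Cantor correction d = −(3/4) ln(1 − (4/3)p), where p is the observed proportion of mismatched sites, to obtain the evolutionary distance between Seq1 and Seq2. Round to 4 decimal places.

0.5107

Mismatches occur at site 5 (T↔G), site 9 (T↔A), site 14 (C↔A), site 15 (T↔G), site 16 (C↔T), site 17 (G↔C), site 19 (T↔C), site 20 (A↔T), site 21 (G↔T), site 27 (G↔C).
p = 10/27 = 0.370370.
d = −0.75 · ln(1 − (4/3)·0.370370) = −0.75 · ln(0.506173) = −0.75 · (-0.680877) = 0.5107.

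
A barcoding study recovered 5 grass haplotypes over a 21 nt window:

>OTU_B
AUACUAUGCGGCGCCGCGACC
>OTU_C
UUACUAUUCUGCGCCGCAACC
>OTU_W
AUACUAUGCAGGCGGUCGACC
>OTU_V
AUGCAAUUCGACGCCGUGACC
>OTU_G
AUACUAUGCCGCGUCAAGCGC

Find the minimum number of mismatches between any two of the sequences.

4

Pairwise Hamming distances:
  OTU_B vs OTU_C: 4
  OTU_B vs OTU_W: 6
  OTU_B vs OTU_V: 5
  OTU_B vs OTU_G: 6
  OTU_C vs OTU_W: 9
  OTU_C vs OTU_V: 7
  OTU_C vs OTU_G: 9
  OTU_W vs OTU_V: 11
  OTU_W vs OTU_G: 9
  OTU_V vs OTU_G: 10
The smallest is 4, between OTU_B and OTU_C.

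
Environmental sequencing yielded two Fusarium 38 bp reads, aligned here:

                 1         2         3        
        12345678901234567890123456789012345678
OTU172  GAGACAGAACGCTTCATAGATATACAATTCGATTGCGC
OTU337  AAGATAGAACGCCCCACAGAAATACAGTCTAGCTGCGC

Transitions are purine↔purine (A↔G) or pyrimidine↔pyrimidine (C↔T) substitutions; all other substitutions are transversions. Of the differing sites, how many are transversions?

1

Differing sites — 1:G/A (Ti); 5:C/T (Ti); 13:T/C (Ti); 14:T/C (Ti); 17:T/C (Ti); 21:T/A (Tv); 27:A/G (Ti); 29:T/C (Ti); 30:C/T (Ti); 31:G/A (Ti); 32:A/G (Ti); 33:T/C (Ti).
Of the 12 differences, 11 transitions and 1 transversion, so the answer is 1.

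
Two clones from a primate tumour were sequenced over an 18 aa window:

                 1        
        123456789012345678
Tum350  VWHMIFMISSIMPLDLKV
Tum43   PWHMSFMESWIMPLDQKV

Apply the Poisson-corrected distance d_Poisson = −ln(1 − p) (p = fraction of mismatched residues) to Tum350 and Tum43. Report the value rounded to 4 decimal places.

0.3254

Mismatches occur at site 1 (V→P), site 5 (I→S), site 8 (I→E), site 10 (S→W), site 16 (L→Q).
p = 5/18 = 0.277778.
d = −ln(1 − 0.277778) = −ln(0.722222) = 0.3254.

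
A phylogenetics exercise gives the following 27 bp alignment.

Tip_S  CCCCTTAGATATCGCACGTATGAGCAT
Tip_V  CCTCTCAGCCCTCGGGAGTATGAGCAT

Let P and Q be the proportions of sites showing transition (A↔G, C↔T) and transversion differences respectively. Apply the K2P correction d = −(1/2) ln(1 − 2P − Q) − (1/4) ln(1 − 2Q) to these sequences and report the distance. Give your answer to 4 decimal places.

The sequences differ at positions 3 (C/T, transition), 6 (T/C, transition), 9 (A/C, transversion), 10 (T/C, transition), 11 (A/C, transversion), 15 (C/G, transversion), 16 (A/G, transition), 17 (C/A, transversion).
Of the 8 differences, 4 transitions and 4 transversions over 27 sites: P = 4/27 = 0.148148, Q = 4/27 = 0.148148.
d = −0.5·ln(0.555556) − 0.25·ln(0.703704) = −0.5·(-0.587786) − 0.25·(-0.351397) = 0.3817.

0.3817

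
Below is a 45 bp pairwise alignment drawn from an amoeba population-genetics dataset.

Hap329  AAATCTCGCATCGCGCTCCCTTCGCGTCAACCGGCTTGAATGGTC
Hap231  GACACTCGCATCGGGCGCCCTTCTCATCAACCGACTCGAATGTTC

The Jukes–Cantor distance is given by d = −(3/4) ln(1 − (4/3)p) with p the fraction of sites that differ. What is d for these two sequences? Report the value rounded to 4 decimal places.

0.2635

Differing sites — 1:A/G; 3:A/C; 4:T/A; 14:C/G; 17:T/G; 24:G/T; 26:G/A; 34:G/A; 37:T/C; 43:G/T.
p = 10/45 = 0.222222.
d = −0.75 · ln(1 − (4/3)·0.222222) = −0.75 · ln(0.703704) = −0.75 · (-0.351397) = 0.2635.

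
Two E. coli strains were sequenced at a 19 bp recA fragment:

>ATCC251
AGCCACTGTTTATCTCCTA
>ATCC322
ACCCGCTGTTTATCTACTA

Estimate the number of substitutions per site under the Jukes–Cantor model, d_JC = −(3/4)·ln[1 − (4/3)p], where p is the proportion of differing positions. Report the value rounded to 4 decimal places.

0.1773

Differing sites — 2:G/C; 5:A/G; 16:C/A.
p = 3/19 = 0.157895.
d = −0.75 · ln(1 − (4/3)·0.157895) = −0.75 · ln(0.789473) = −0.75 · (-0.236390) = 0.1773.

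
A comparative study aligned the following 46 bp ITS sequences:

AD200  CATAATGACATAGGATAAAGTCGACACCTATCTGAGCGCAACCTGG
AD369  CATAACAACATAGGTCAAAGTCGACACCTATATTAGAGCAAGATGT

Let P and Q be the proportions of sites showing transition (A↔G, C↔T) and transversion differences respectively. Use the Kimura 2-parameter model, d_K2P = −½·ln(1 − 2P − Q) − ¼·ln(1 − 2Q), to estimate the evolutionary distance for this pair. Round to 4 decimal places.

0.2568

The sequences differ at positions 6 (T/C, transition), 7 (G/A, transition), 15 (A/T, transversion), 16 (T/C, transition), 32 (C/A, transversion), 34 (G/T, transversion), 37 (C/A, transversion), 42 (C/G, transversion), 43 (C/A, transversion), 46 (G/T, transversion).
Of the 10 differences, 3 transitions and 7 transversions over 46 sites: P = 3/46 = 0.065217, Q = 7/46 = 0.152174.
d = −0.5·ln(0.717392) − 0.25·ln(0.695652) = −0.5·(-0.332133) − 0.25·(-0.362906) = 0.2568.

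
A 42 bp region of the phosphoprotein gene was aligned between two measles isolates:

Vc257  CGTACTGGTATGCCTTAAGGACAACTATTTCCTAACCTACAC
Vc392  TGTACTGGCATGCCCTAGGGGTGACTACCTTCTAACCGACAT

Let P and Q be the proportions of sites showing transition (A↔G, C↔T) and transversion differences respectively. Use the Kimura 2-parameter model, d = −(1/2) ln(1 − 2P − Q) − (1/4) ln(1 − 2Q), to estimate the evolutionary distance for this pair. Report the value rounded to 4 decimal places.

0.4088

The sequences differ at positions 1 (C/T, transition), 9 (T/C, transition), 15 (T/C, transition), 18 (A/G, transition), 21 (A/G, transition), 22 (C/T, transition), 23 (A/G, transition), 28 (T/C, transition), 29 (T/C, transition), 31 (C/T, transition), 38 (T/G, transversion), 42 (C/T, transition).
Of the 12 differences, 11 transitions and 1 transversion over 42 sites: P = 11/42 = 0.261905, Q = 1/42 = 0.023810.
d = −0.5·ln(0.452380) − 0.25·ln(0.952380) = −0.5·(-0.793233) − 0.25·(-0.048791) = 0.4088.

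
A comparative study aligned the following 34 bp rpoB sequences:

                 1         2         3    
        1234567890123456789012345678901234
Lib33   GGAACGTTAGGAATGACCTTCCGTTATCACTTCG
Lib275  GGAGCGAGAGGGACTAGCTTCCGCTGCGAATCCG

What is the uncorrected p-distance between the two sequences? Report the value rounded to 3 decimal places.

Mismatches occur at site 4 (A↔G), site 7 (T↔A), site 8 (T↔G), site 12 (A↔G), site 14 (T↔C), site 15 (G↔T), site 17 (C↔G), site 24 (T↔C), site 26 (A↔G), site 27 (T↔C), site 28 (C↔G), site 30 (C↔A), site 32 (T↔C).
There are 13 differences over 34 sites, so p = 13/34 = 0.382.

0.382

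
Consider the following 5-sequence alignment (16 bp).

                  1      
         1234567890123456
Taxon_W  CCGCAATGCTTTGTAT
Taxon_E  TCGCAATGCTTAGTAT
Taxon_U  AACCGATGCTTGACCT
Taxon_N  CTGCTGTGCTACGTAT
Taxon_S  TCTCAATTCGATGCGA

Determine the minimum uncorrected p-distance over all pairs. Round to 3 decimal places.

0.125

Pairwise Hamming distances:
  Taxon_W vs Taxon_E: 2
  Taxon_W vs Taxon_U: 8
  Taxon_W vs Taxon_N: 5
  Taxon_W vs Taxon_S: 8
  Taxon_E vs Taxon_U: 8
  Taxon_E vs Taxon_N: 6
  Taxon_E vs Taxon_S: 8
  Taxon_U vs Taxon_N: 10
  Taxon_U vs Taxon_S: 11
  Taxon_N vs Taxon_S: 11
The smallest is 2 mismatches, between Taxon_W and Taxon_E; p = 2/16 = 0.125.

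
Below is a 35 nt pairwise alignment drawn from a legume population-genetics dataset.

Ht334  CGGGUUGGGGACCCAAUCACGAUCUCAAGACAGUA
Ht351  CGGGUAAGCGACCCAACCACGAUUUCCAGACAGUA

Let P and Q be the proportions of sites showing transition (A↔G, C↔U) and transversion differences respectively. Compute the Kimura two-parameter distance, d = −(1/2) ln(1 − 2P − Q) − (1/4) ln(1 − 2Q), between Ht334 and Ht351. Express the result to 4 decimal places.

0.1956

Differing sites — 6:U/A (Tv); 7:G/A (Ti); 9:G/C (Tv); 17:U/C (Ti); 24:C/U (Ti); 27:A/C (Tv).
Of the 6 differences, 3 transitions and 3 transversions over 35 sites: P = 3/35 = 0.085714, Q = 3/35 = 0.085714.
d = −0.5·ln(0.742858) − 0.25·ln(0.828572) = −0.5·(-0.297250) − 0.25·(-0.188052) = 0.1956.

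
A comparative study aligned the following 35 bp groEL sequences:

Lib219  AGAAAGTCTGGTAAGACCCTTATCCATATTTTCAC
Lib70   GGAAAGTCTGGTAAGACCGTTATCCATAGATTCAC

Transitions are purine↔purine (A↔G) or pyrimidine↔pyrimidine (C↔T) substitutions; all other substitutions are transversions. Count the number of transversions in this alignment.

Mismatches occur at site 1 (A/G, transition), site 19 (C/G, transversion), site 29 (T/G, transversion), site 30 (T/A, transversion).
Of the 4 differences, 1 transition and 3 transversions, so the answer is 3.

3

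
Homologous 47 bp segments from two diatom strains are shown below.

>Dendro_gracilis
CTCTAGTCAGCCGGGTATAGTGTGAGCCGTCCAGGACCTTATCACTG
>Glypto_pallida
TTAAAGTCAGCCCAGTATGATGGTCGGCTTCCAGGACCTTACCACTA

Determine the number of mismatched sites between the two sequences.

14

Mismatches occur at site 1 (C↔T), site 3 (C↔A), site 4 (T↔A), site 13 (G↔C), site 14 (G↔A), site 19 (A↔G), site 20 (G↔A), site 23 (T↔G), site 24 (G↔T), site 25 (A↔C), site 27 (C↔G), site 29 (G↔T), site 42 (T↔C), site 47 (G↔A).
That gives 14 mismatches out of 47 aligned sites, so the Hamming distance is 14.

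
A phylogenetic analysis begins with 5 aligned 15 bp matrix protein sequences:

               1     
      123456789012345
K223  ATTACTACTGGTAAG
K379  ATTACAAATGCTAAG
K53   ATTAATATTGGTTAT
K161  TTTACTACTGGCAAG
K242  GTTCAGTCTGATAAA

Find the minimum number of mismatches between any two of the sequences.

2

Pairwise Hamming distances:
  K223 vs K379: 3
  K223 vs K53: 4
  K223 vs K161: 2
  K223 vs K242: 7
  K379 vs K53: 6
  K379 vs K161: 5
  K379 vs K242: 8
  K53 vs K161: 6
  K53 vs K242: 8
  K161 vs K242: 8
The smallest is 2, between K223 and K161.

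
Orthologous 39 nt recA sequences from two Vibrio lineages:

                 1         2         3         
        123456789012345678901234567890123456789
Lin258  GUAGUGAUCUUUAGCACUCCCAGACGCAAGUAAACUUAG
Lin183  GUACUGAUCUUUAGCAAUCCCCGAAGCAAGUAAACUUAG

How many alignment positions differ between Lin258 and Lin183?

4

Differing sites — 4:G/C; 17:C/A; 22:A/C; 25:C/A.
That gives 4 mismatches out of 39 aligned sites, so the Hamming distance is 4.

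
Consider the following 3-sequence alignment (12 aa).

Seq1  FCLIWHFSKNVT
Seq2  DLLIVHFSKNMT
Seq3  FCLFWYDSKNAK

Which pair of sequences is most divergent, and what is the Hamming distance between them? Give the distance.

Pairwise Hamming distances:
  Seq1 vs Seq2: 4
  Seq1 vs Seq3: 5
  Seq2 vs Seq3: 8
The largest is 8, between Seq2 and Seq3.

8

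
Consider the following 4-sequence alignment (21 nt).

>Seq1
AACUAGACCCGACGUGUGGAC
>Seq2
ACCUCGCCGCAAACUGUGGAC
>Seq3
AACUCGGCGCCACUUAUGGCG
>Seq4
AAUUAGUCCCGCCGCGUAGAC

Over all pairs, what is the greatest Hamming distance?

12

Pairwise Hamming distances:
  Seq1 vs Seq2: 7
  Seq1 vs Seq3: 8
  Seq1 vs Seq4: 5
  Seq2 vs Seq3: 8
  Seq2 vs Seq4: 11
  Seq3 vs Seq4: 12
The largest is 12, between Seq3 and Seq4.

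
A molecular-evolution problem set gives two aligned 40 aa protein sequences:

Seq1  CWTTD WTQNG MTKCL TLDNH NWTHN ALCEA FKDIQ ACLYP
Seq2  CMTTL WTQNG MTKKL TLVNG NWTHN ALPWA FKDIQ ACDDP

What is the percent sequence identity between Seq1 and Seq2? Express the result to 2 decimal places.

Mismatches occur at site 2 (W/M), site 5 (D/L), site 14 (C/K), site 18 (D/V), site 20 (H/G), site 28 (C/P), site 29 (E/W), site 38 (L/D), site 39 (Y/D).
31 of the 40 sites match, so the percent identity is 31/40 × 100 = 77.50%.

77.50%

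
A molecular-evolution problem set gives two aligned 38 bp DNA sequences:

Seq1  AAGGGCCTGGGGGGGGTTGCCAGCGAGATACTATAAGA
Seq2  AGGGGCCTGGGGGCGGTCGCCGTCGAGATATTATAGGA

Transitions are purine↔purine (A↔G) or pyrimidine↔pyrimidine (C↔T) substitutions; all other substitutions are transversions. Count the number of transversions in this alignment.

Mismatches occur at site 2 (A→G, transition), site 14 (G→C, transversion), site 18 (T→C, transition), site 22 (A→G, transition), site 23 (G→T, transversion), site 31 (C→T, transition), site 36 (A→G, transition).
Of the 7 differences, 5 transitions and 2 transversions, so the answer is 2.

2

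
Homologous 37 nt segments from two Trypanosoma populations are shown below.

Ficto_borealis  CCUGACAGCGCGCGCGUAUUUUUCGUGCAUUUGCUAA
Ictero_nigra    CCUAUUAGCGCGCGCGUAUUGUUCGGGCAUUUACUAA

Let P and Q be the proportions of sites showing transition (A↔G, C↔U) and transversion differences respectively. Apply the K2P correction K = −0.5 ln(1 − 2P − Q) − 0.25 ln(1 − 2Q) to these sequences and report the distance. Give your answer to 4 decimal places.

The sequences differ at positions 4 (G/A, transition), 5 (A/U, transversion), 6 (C/U, transition), 21 (U/G, transversion), 26 (U/G, transversion), 33 (G/A, transition).
Of the 6 differences, 3 transitions and 3 transversions over 37 sites: P = 3/37 = 0.081081, Q = 3/37 = 0.081081.
d = −0.5·ln(0.756757) − 0.25·ln(0.837838) = −0.5·(-0.278713) − 0.25·(-0.176931) = 0.1836.

0.1836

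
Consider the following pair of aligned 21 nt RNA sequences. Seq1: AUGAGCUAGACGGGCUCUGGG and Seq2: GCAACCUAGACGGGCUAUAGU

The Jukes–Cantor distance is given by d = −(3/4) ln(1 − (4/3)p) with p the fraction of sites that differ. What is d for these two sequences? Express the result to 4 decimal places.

0.4408

Differing sites — 1:A/G; 2:U/C; 3:G/A; 5:G/C; 17:C/A; 19:G/A; 21:G/U.
p = 7/21 = 0.333333.
d = −0.75 · ln(1 − (4/3)·0.333333) = −0.75 · ln(0.555556) = −0.75 · (-0.587786) = 0.4408.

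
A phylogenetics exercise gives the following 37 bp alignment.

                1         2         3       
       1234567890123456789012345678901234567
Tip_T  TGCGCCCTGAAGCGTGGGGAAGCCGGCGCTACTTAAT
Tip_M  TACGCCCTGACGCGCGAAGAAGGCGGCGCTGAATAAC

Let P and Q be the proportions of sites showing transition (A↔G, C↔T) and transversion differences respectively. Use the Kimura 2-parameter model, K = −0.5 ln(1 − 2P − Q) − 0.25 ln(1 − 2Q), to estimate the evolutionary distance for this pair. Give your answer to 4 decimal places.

Differing sites — 2:G/A (Ti); 11:A/C (Tv); 15:T/C (Ti); 17:G/A (Ti); 18:G/A (Ti); 23:C/G (Tv); 31:A/G (Ti); 32:C/A (Tv); 33:T/A (Tv); 37:T/C (Ti).
Of the 10 differences, 6 transitions and 4 transversions over 37 sites: P = 6/37 = 0.162162, Q = 4/37 = 0.108108.
d = −0.5·ln(0.567568) − 0.25·ln(0.783784) = −0.5·(-0.566395) − 0.25·(-0.243622) = 0.3441.

0.3441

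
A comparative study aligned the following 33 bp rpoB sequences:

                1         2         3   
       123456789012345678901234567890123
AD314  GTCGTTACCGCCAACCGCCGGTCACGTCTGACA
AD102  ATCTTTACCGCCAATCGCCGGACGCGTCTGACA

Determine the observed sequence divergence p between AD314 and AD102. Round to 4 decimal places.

Mismatches occur at site 1 (G↔A), site 4 (G↔T), site 15 (C↔T), site 22 (T↔A), site 24 (A↔G).
There are 5 differences over 33 sites, so p = 5/33 = 0.1515.

0.1515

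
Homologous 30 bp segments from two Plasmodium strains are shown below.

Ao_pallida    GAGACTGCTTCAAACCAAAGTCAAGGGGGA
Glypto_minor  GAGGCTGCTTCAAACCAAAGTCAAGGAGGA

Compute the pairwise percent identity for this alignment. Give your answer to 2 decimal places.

Mismatches occur at site 4 (A/G), site 27 (G/A).
28 of the 30 sites match, so the percent identity is 28/30 × 100 = 93.33%.

93.33%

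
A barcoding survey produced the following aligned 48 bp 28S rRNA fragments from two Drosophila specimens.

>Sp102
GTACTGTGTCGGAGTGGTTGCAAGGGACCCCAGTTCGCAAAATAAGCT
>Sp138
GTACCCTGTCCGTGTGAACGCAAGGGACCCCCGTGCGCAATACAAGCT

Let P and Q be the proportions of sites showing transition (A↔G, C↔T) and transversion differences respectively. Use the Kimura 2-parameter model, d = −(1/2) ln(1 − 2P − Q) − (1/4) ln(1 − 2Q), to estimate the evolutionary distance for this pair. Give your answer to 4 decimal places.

0.2736

The sequences differ at positions 5 (T/C, transition), 6 (G/C, transversion), 11 (G/C, transversion), 13 (A/T, transversion), 17 (G/A, transition), 18 (T/A, transversion), 19 (T/C, transition), 32 (A/C, transversion), 35 (T/G, transversion), 41 (A/T, transversion), 43 (T/C, transition).
Of the 11 differences, 4 transitions and 7 transversions over 48 sites: P = 4/48 = 0.083333, Q = 7/48 = 0.145833.
d = −0.5·ln(0.687501) − 0.25·ln(0.708334) = −0.5·(-0.374692) − 0.25·(-0.344840) = 0.2736.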